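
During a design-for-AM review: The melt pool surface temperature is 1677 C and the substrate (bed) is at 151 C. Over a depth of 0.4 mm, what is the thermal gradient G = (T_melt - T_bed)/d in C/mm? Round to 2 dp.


G = (1677-151)/0.4 = 3815.0 C/mm


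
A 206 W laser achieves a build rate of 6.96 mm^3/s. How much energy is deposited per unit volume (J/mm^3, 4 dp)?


SE = 206 / 6.96 = 29.5977 J/mm^3


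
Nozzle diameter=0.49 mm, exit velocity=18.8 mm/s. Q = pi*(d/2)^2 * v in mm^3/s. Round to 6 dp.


A = pi*(0.49/2)^2 = 0.1885741 mm^2
Q = 0.1885741 * 18.8 = 3.545193 mm^3/s


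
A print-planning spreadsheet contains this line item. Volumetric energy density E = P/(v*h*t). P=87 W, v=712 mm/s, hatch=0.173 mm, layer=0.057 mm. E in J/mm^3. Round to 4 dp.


E = 87 / (712*0.173*0.057) = 12.3913 J/mm^3


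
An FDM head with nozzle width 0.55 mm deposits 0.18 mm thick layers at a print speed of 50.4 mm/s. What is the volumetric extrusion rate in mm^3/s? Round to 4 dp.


Rate = 0.55 * 0.18 * 50.4 = 4.9896 mm^3/s


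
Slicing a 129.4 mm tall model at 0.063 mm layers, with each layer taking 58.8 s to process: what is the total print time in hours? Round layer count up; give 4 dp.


Layers = ceil(129.4/0.063) = 2054
t = 2054 * 58.8 / 3600 = 33.5487 hrs


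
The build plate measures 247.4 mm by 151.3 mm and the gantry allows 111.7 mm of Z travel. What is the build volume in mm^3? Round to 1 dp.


V = 247.4 * 151.3 * 111.7 = 4181112.0 mm^3


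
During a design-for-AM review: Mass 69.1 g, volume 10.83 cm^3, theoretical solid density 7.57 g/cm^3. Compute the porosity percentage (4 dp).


rho_part = 69.1 / 10.83 = 6.38042475 g/cm^3
Porosity = (1 - 6.38042475/7.57)*100 = 15.7143 %


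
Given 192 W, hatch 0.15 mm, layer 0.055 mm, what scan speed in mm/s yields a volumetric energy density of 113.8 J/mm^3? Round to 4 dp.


v = 192 / (113.8*0.15*0.055) = 204.5055 mm/s


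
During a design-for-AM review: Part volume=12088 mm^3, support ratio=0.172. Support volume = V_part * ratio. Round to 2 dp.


V_support = 12088 * 0.172 = 2079.14 mm^3


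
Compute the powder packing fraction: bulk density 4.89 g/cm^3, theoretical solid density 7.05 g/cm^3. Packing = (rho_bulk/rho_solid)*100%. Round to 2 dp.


Packing = (4.89/7.05)*100 = 69.36 %


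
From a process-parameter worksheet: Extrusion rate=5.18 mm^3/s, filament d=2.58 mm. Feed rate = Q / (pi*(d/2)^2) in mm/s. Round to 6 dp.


A = pi*(2.58/2)^2 = 5.227924
v = 5.18 / 5.227924 = 0.990833 mm/s


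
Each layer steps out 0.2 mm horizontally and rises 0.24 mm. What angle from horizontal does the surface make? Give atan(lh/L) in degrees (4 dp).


angle = atan(0.24/0.2) = 50.1944 degrees


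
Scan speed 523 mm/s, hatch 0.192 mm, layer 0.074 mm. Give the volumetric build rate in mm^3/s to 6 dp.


Rate = 523 * 0.192 * 0.074 = 7.430784 mm^3/s


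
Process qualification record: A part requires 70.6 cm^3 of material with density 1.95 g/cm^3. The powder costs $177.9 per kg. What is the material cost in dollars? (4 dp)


Mass = 70.6*1.95/1000 = 0.13767 kg
Cost = 0.13767 * 177.9 = 24.4915 $


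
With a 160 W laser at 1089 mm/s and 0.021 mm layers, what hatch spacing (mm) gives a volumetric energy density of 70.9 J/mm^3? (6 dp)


h = 160 / (70.9*1089*0.021) = 0.098679 mm


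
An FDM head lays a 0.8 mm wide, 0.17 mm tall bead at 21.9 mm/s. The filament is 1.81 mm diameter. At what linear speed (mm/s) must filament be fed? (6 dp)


Q = 0.8 * 0.17 * 21.9 = 2.9784 mm^3/s
A_fil = pi*(1.81/2)^2 = 2.57304292 mm^2
v_feed = 2.9784 / 2.57304292 = 1.15754 mm/s


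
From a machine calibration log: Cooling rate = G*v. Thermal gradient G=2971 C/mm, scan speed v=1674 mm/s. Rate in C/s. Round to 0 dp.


CR = 2971 * 1674 = 4973454 C/s


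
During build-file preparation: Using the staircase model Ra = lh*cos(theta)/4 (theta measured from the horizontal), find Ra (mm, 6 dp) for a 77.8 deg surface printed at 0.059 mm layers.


Ra = 0.059 * cos(77.8) / 4 = 0.003117 mm


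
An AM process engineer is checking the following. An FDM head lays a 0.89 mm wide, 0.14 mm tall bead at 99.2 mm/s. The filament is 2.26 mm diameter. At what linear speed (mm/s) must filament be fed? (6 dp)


Q = 0.89 * 0.14 * 99.2 = 12.36032 mm^3/s
A_fil = pi*(2.26/2)^2 = 4.01149966 mm^2
v_feed = 12.36032 / 4.01149966 = 3.081222 mm/s


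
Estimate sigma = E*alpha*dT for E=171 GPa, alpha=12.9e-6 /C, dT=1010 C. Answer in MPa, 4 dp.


sigma = 171*1000 * 12.9e-6 * 1010 = 2227.959 MPa


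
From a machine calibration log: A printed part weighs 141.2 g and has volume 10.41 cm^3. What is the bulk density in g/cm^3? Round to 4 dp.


rho = 141.2 / 10.41 = 13.5639 g/cm^3


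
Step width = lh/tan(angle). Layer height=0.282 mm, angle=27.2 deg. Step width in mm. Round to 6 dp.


step = 0.282 / tan(27.2) = 0.548713 mm


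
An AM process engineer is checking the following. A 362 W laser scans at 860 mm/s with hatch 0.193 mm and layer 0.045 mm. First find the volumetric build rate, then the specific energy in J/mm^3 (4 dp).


Build rate = 860 * 0.193 * 0.045 = 7.4691 mm^3/s
SE = 362 / 7.4691 = 48.4663 J/mm^3


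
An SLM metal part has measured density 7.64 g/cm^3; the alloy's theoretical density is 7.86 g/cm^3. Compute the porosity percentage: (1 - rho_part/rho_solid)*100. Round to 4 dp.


Porosity = (1-7.64/7.86)*100 = 2.799 %


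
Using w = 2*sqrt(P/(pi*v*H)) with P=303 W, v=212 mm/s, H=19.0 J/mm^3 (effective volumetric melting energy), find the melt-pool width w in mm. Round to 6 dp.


w = 2*sqrt(303/(pi*212*19.0)) = 0.309479 mm


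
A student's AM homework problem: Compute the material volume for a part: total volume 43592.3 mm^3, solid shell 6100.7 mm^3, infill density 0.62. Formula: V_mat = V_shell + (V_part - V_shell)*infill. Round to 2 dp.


V_infill = (43592.3 - 6100.7) * 0.62 = 23244.79
V_total = 6100.7 + 23244.79 = 29345.49 mm^3


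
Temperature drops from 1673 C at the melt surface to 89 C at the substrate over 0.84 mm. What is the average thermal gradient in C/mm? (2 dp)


G = (1673-89)/0.84 = 1885.71 C/mm


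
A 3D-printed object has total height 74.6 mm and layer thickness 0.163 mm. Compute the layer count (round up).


Layers = ceil(74.6/0.163) = 458


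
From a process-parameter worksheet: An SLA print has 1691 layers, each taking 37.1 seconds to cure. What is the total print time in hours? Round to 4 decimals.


t = 1691 * 37.1 / 3600 = 17.4267 hrs


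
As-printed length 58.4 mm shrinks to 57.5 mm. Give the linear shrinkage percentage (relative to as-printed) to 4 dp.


Shrinkage = ((58.4-57.5)/58.4)*100 = 1.5411 %


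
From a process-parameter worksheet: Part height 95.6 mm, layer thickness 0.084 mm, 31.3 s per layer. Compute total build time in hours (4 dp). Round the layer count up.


Layers = ceil(95.6/0.084) = 1139
t = 1139 * 31.3 / 3600 = 9.903 hrs


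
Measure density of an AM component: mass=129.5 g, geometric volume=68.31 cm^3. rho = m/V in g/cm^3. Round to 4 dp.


rho = 129.5 / 68.31 = 1.8958 g/cm^3


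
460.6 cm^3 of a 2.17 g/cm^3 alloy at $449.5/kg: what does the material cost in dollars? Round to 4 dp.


Mass = 460.6*2.17/1000 = 0.999502 kg
Cost = 0.999502 * 449.5 = 449.2761 $


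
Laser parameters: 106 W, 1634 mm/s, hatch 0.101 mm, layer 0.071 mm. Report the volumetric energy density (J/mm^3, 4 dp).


E = 106 / (1634*0.101*0.071) = 9.0464 J/mm^3


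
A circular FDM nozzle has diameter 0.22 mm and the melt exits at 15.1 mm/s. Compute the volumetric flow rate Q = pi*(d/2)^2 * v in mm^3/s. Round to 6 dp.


A = pi*(0.22/2)^2 = 0.03801327 mm^2
Q = 0.03801327 * 15.1 = 0.574 mm^3/s


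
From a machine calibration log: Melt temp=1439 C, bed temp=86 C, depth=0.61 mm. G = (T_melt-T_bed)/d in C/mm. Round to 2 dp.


G = (1439-86)/0.61 = 2218.03 C/mm


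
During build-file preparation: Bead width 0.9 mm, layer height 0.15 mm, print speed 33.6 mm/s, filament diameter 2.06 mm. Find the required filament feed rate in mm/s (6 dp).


Q = 0.9 * 0.15 * 33.6 = 4.536 mm^3/s
A_fil = pi*(2.06/2)^2 = 3.33291565 mm^2
v_feed = 4.536 / 3.33291565 = 1.360971 mm/s


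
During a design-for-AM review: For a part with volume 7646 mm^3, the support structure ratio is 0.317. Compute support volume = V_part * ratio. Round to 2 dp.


V_support = 7646 * 0.317 = 2423.78 mm^3


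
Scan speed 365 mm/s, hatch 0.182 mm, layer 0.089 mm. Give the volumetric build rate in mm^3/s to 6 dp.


Rate = 365 * 0.182 * 0.089 = 5.91227 mm^3/s


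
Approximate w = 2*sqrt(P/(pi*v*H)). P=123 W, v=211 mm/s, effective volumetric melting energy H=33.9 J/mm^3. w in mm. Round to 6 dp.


w = 2*sqrt(123/(pi*211*33.9)) = 0.147968 mm


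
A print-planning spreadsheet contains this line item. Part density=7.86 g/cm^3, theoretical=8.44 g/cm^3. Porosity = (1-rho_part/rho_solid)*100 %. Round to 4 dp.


Porosity = (1-7.86/8.44)*100 = 6.872 %


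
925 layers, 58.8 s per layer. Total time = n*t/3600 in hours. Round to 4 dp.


t = 925 * 58.8 / 3600 = 15.1083 hrs


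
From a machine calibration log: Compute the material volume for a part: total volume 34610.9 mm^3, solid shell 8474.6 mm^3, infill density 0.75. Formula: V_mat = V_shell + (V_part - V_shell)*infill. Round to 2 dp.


V_infill = (34610.9 - 8474.6) * 0.75 = 19602.23
V_total = 8474.6 + 19602.23 = 28076.83 mm^3


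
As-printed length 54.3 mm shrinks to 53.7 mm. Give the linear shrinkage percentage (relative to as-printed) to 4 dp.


Shrinkage = ((54.3-53.7)/54.3)*100 = 1.105 %


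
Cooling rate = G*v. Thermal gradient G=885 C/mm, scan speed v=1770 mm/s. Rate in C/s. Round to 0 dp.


CR = 885 * 1770 = 1566450 C/s


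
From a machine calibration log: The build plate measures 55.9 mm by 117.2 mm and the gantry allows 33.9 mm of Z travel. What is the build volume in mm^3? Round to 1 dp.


V = 55.9 * 117.2 * 33.9 = 222095.2 mm^3


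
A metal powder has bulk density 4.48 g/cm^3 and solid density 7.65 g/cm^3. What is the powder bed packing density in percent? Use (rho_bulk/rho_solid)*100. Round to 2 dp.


Packing = (4.48/7.65)*100 = 58.56 %


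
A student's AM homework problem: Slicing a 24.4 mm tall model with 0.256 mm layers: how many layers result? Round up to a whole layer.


Layers = ceil(24.4/0.256) = 96


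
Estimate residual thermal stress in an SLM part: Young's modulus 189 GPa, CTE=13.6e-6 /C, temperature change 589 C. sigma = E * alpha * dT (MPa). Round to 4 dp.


sigma = 189*1000 * 13.6e-6 * 589 = 1513.9656 MPa


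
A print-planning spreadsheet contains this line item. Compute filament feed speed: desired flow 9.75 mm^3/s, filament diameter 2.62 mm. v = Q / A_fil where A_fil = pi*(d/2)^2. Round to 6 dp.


A = pi*(2.62/2)^2 = 5.391287
v = 9.75 / 5.391287 = 1.808474 mm/s


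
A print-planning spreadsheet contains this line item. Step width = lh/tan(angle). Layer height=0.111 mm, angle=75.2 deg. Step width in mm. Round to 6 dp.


step = 0.111 / tan(75.2) = 0.029327 mm


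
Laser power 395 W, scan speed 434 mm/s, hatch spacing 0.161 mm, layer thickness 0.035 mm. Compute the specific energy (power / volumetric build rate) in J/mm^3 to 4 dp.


Build rate = 434 * 0.161 * 0.035 = 2.44559 mm^3/s
SE = 395 / 2.44559 = 161.5152 J/mm^3


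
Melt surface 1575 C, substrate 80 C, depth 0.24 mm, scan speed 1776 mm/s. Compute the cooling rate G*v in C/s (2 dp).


G = (1575-80)/0.24 = 6229.16666667 C/mm
CR = 6229.16666667 * 1776 = 11063000.0 C/s


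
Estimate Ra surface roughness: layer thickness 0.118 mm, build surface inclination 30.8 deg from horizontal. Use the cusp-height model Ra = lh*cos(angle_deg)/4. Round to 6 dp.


Ra = 0.118 * cos(30.8) / 4 = 0.025339 mm


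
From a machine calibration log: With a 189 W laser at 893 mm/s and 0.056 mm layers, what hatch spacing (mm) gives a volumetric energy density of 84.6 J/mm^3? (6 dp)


h = 189 / (84.6*893*0.056) = 0.044674 mm


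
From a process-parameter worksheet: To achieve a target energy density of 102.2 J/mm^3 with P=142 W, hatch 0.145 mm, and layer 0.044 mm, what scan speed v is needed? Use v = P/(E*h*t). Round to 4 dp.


v = 142 / (102.2*0.145*0.044) = 217.7794 mm/s


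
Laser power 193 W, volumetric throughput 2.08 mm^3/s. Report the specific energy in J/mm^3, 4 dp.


SE = 193 / 2.08 = 92.7885 J/mm^3


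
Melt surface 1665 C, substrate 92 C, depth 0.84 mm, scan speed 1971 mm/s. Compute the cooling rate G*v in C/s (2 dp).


G = (1665-92)/0.84 = 1872.61904762 C/mm
CR = 1872.61904762 * 1971 = 3690932.14 C/s


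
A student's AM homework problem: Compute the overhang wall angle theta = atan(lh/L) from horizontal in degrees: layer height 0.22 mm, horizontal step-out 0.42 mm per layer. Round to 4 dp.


angle = atan(0.22/0.42) = 27.646 degrees


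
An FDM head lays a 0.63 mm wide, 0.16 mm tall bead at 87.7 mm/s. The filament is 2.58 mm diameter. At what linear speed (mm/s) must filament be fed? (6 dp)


Q = 0.63 * 0.16 * 87.7 = 8.84016 mm^3/s
A_fil = pi*(2.58/2)^2 = 5.22792433 mm^2
v_feed = 8.84016 / 5.22792433 = 1.69095 mm/s


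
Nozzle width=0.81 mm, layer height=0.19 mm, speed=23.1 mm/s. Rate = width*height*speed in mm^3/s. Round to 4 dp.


Rate = 0.81 * 0.19 * 23.1 = 3.5551 mm^3/s


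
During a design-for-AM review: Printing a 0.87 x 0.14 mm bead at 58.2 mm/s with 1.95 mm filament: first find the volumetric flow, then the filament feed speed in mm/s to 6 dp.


Q = 0.87 * 0.14 * 58.2 = 7.08876 mm^3/s
A_fil = pi*(1.95/2)^2 = 2.98647652 mm^2
v_feed = 7.08876 / 2.98647652 = 2.37362 mm/s


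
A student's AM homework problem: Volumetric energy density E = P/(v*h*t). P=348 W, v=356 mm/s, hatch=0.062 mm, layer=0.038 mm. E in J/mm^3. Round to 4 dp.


E = 348 / (356*0.062*0.038) = 414.9101 J/mm^3


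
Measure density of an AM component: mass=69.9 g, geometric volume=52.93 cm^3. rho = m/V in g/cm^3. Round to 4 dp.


rho = 69.9 / 52.93 = 1.3206 g/cm^3


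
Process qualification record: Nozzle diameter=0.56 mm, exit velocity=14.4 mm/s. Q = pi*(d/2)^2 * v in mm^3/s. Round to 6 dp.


A = pi*(0.56/2)^2 = 0.24630086 mm^2
Q = 0.24630086 * 14.4 = 3.546732 mm^3/s


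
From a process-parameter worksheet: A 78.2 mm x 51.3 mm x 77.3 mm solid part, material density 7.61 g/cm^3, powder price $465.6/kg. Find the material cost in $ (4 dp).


V = 78.2 * 51.3 * 77.3 = 310101.318 mm^3 = 310.101318 cm^3
Mass = 310.101318 * 7.61 / 1000 = 2.35987103 kg
Cost = 2.35987103 * 465.6 = 1098.756 $


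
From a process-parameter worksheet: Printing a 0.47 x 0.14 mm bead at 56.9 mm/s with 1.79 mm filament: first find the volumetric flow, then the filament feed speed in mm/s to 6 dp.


Q = 0.47 * 0.14 * 56.9 = 3.74402 mm^3/s
A_fil = pi*(1.79/2)^2 = 2.51649426 mm^2
v_feed = 3.74402 / 2.51649426 = 1.487792 mm/s


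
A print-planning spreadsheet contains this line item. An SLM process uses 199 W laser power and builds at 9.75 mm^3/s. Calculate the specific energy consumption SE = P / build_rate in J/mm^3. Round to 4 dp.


SE = 199 / 9.75 = 20.4103 J/mm^3


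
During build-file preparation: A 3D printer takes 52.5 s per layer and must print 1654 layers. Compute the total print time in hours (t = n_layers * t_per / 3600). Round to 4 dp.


t = 1654 * 52.5 / 3600 = 24.1208 hrs


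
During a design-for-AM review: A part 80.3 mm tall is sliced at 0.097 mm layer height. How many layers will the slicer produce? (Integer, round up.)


Layers = ceil(80.3/0.097) = 828


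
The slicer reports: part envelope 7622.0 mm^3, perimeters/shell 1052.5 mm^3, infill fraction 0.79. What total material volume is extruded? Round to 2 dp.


V_infill = (7622.0 - 1052.5) * 0.79 = 5189.91
V_total = 1052.5 + 5189.91 = 6242.41 mm^3


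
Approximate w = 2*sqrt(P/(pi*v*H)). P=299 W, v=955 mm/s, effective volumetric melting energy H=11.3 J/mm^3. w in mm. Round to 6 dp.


w = 2*sqrt(299/(pi*955*11.3)) = 0.187823 mm


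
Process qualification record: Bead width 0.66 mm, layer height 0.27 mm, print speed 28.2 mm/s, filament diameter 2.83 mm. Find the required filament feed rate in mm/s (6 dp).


Q = 0.66 * 0.27 * 28.2 = 5.02524 mm^3/s
A_fil = pi*(2.83/2)^2 = 6.29017535 mm^2
v_feed = 5.02524 / 6.29017535 = 0.798903 mm/s


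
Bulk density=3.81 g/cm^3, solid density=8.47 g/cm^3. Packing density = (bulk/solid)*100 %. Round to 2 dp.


Packing = (3.81/8.47)*100 = 44.98 %


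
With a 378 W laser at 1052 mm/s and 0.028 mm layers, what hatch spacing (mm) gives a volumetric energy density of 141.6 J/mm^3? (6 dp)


h = 378 / (141.6*1052*0.028) = 0.090626 mm


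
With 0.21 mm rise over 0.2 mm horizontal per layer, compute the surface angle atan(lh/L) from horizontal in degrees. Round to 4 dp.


angle = atan(0.21/0.2) = 46.3972 degrees


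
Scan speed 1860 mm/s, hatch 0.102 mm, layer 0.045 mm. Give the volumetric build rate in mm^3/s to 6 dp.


Rate = 1860 * 0.102 * 0.045 = 8.5374 mm^3/s


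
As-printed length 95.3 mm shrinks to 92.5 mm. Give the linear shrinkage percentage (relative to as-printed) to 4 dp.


Shrinkage = ((95.3-92.5)/95.3)*100 = 2.9381 %


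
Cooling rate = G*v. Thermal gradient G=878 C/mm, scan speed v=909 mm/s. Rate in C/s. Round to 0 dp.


CR = 878 * 909 = 798102 C/s


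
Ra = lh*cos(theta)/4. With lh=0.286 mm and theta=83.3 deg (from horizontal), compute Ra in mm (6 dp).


Ra = 0.286 * cos(83.3) / 4 = 0.008342 mm


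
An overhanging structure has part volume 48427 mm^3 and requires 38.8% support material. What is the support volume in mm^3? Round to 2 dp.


V_support = 48427 * 0.388 = 18789.68 mm^3


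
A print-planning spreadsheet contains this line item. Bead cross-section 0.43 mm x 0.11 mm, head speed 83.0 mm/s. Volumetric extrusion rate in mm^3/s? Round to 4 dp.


Rate = 0.43 * 0.11 * 83.0 = 3.9259 mm^3/s


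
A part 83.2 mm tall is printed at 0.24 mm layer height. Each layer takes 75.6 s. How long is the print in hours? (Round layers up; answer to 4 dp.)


Layers = ceil(83.2/0.24) = 347
t = 347 * 75.6 / 3600 = 7.287 hrs


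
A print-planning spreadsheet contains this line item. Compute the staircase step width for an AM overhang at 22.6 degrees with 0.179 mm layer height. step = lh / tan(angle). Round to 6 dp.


step = 0.179 / tan(22.6) = 0.43002 mm


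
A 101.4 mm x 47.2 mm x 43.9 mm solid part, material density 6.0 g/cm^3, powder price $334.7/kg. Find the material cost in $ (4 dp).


V = 101.4 * 47.2 * 43.9 = 210108.912 mm^3 = 210.108912 cm^3
Mass = 210.108912 * 6.0 / 1000 = 1.26065347 kg
Cost = 1.26065347 * 334.7 = 421.9407 $


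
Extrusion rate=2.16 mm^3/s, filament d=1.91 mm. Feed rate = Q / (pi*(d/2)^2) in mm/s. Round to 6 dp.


A = pi*(1.91/2)^2 = 2.865211
v = 2.16 / 2.865211 = 0.753871 mm/s


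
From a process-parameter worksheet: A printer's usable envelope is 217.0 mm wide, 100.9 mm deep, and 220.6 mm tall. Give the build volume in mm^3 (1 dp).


V = 217.0 * 100.9 * 220.6 = 4830103.2 mm^3


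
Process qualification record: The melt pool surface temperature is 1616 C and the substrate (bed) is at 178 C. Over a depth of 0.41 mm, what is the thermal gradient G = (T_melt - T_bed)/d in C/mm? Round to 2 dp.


G = (1616-178)/0.41 = 3507.32 C/mm


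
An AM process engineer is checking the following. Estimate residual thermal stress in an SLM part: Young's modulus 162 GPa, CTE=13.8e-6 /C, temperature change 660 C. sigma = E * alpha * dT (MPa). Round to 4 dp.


sigma = 162*1000 * 13.8e-6 * 660 = 1475.496 MPa


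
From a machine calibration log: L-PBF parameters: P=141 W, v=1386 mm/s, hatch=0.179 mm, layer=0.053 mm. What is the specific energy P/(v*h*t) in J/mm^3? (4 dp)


Build rate = 1386 * 0.179 * 0.053 = 13.148982 mm^3/s
SE = 141 / 13.148982 = 10.7233 J/mm^3


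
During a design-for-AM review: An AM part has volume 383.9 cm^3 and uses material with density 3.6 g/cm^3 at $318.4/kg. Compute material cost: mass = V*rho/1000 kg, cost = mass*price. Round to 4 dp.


Mass = 383.9*3.6/1000 = 1.38204 kg
Cost = 1.38204 * 318.4 = 440.0415 $


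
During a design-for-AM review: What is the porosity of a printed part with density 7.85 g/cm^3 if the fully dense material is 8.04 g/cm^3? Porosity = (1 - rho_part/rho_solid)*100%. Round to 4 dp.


Porosity = (1-7.85/8.04)*100 = 2.3632 %


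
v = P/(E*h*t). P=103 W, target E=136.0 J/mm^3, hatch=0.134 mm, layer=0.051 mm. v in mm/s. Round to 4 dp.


v = 103 / (136.0*0.134*0.051) = 110.8213 mm/s


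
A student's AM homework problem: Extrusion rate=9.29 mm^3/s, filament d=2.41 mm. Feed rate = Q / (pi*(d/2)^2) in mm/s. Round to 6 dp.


A = pi*(2.41/2)^2 = 4.561671
v = 9.29 / 4.561671 = 2.036534 mm/s


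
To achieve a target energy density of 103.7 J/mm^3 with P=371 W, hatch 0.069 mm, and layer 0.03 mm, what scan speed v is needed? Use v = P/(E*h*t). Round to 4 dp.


v = 371 / (103.7*0.069*0.03) = 1728.3226 mm/s


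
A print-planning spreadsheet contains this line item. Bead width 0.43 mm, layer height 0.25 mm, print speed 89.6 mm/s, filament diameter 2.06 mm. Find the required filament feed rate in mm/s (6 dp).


Q = 0.43 * 0.25 * 89.6 = 9.632 mm^3/s
A_fil = pi*(2.06/2)^2 = 3.33291565 mm^2
v_feed = 9.632 / 3.33291565 = 2.889962 mm/s


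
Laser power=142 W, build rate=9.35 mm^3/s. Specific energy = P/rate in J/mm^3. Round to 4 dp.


SE = 142 / 9.35 = 15.1872 J/mm^3


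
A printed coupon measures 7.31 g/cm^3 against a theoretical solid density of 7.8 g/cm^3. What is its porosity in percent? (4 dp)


Porosity = (1-7.31/7.8)*100 = 6.2821 %


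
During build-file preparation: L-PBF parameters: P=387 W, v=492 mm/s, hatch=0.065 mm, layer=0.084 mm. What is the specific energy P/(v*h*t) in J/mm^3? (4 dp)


Build rate = 492 * 0.065 * 0.084 = 2.68632 mm^3/s
SE = 387 / 2.68632 = 144.0633 J/mm^3


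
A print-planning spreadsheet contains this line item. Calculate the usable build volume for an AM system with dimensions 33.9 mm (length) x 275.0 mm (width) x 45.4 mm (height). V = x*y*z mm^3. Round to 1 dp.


V = 33.9 * 275.0 * 45.4 = 423241.5 mm^3


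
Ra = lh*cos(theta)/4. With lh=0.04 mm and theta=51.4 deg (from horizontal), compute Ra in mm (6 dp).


Ra = 0.04 * cos(51.4) / 4 = 0.006239 mm


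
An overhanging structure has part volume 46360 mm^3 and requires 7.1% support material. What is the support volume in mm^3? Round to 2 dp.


V_support = 46360 * 0.071 = 3291.56 mm^3


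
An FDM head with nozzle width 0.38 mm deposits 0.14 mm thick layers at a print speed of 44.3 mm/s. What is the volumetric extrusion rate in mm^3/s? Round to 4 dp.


Rate = 0.38 * 0.14 * 44.3 = 2.3568 mm^3/s


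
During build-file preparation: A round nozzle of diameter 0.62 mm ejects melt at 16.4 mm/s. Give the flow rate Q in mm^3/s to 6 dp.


A = pi*(0.62/2)^2 = 0.30190705 mm^2
Q = 0.30190705 * 16.4 = 4.951276 mm^3/s


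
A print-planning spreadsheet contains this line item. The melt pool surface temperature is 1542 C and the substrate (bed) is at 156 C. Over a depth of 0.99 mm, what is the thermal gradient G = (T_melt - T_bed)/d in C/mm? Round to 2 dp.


G = (1542-156)/0.99 = 1400.0 C/mm


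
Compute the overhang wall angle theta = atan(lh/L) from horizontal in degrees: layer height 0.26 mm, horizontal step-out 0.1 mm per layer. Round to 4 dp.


angle = atan(0.26/0.1) = 68.9625 degrees


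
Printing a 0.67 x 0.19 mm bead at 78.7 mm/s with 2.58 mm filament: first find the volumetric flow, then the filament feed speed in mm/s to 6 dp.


Q = 0.67 * 0.19 * 78.7 = 10.01851 mm^3/s
A_fil = pi*(2.58/2)^2 = 5.22792433 mm^2
v_feed = 10.01851 / 5.22792433 = 1.916346 mm/s


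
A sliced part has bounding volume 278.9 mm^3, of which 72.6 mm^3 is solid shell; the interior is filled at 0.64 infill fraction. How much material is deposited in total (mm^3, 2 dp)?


V_infill = (278.9 - 72.6) * 0.64 = 132.03
V_total = 72.6 + 132.03 = 204.63 mm^3


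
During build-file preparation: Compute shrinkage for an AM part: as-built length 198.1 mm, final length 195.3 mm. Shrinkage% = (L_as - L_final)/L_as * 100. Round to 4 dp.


Shrinkage = ((198.1-195.3)/198.1)*100 = 1.4134 %


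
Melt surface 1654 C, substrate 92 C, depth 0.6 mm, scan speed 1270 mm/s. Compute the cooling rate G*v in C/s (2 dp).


G = (1654-92)/0.6 = 2603.33333333 C/mm
CR = 2603.33333333 * 1270 = 3306233.33 C/s


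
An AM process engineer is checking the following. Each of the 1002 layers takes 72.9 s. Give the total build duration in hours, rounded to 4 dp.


t = 1002 * 72.9 / 3600 = 20.2905 hrs


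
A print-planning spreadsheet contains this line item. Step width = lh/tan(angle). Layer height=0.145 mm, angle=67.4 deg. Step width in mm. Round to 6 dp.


step = 0.145 / tan(67.4) = 0.060358 mm


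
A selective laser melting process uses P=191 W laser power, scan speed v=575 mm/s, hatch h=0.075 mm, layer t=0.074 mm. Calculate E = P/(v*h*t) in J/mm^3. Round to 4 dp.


E = 191 / (575*0.075*0.074) = 59.8512 J/mm^3


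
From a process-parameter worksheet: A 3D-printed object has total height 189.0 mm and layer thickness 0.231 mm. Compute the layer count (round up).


Layers = ceil(189.0/0.231) = 819


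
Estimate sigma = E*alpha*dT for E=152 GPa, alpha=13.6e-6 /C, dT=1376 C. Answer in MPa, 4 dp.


sigma = 152*1000 * 13.6e-6 * 1376 = 2844.4672 MPa


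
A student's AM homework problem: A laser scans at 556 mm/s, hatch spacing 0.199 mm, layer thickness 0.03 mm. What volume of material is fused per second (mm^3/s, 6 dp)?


Rate = 556 * 0.199 * 0.03 = 3.31932 mm^3/s


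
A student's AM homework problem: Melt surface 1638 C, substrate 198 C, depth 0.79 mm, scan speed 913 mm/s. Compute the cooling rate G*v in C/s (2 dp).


G = (1638-198)/0.79 = 1822.78481013 C/mm
CR = 1822.78481013 * 913 = 1664202.53 C/s


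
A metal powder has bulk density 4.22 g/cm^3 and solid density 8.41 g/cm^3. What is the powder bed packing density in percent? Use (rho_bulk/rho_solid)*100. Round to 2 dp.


Packing = (4.22/8.41)*100 = 50.18 %


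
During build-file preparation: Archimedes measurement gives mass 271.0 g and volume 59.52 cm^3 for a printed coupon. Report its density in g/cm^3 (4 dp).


rho = 271.0 / 59.52 = 4.5531 g/cm^3


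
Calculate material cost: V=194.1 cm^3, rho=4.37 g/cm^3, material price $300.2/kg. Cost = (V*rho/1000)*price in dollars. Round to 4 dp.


Mass = 194.1*4.37/1000 = 0.848217 kg
Cost = 0.848217 * 300.2 = 254.6347 $


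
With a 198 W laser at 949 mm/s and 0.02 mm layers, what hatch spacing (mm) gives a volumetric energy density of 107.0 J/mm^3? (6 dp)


h = 198 / (107.0*949*0.02) = 0.097496 mm


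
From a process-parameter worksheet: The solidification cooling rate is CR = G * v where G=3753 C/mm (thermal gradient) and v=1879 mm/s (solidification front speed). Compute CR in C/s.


CR = 3753 * 1879 = 7051887 C/s


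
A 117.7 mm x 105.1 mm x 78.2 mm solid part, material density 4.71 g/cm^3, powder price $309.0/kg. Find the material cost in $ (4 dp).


V = 117.7 * 105.1 * 78.2 = 967355.114 mm^3 = 967.355114 cm^3
Mass = 967.355114 * 4.71 / 1000 = 4.55624259 kg
Cost = 4.55624259 * 309.0 = 1407.879 $


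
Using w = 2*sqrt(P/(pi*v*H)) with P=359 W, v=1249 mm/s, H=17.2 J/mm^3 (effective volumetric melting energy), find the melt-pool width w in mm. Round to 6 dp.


w = 2*sqrt(359/(pi*1249*17.2)) = 0.145867 mm


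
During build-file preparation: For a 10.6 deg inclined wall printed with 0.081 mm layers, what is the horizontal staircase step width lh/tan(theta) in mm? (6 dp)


step = 0.081 / tan(10.6) = 0.43282 mm


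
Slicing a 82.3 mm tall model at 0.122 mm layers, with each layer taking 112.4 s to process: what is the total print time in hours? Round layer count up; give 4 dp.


Layers = ceil(82.3/0.122) = 675
t = 675 * 112.4 / 3600 = 21.075 hrs


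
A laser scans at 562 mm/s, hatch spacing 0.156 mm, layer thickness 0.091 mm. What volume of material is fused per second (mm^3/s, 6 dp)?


Rate = 562 * 0.156 * 0.091 = 7.978152 mm^3/s


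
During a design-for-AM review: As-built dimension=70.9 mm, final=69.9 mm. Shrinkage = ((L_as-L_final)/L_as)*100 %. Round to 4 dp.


Shrinkage = ((70.9-69.9)/70.9)*100 = 1.4104 %


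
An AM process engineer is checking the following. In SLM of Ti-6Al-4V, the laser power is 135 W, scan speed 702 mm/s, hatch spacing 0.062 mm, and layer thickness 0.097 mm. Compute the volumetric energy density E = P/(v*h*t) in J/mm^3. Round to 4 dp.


E = 135 / (702*0.062*0.097) = 31.9767 J/mm^3


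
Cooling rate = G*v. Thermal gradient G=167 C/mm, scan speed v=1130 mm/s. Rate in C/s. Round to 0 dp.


CR = 167 * 1130 = 188710 C/s


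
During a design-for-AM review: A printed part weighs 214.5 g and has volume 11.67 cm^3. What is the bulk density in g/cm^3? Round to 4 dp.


rho = 214.5 / 11.67 = 18.3805 g/cm^3


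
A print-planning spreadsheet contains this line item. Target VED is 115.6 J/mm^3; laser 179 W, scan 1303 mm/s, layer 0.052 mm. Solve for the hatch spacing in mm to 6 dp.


h = 179 / (115.6*1303*0.052) = 0.022853 mm


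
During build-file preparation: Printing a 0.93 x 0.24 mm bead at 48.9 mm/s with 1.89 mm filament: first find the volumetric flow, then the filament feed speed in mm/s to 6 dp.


Q = 0.93 * 0.24 * 48.9 = 10.91448 mm^3/s
A_fil = pi*(1.89/2)^2 = 2.80552078 mm^2
v_feed = 10.91448 / 2.80552078 = 3.890358 mm/s


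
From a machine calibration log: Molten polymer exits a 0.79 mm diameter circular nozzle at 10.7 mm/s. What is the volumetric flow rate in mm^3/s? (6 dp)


A = pi*(0.79/2)^2 = 0.49016699 mm^2
Q = 0.49016699 * 10.7 = 5.244787 mm^3/s


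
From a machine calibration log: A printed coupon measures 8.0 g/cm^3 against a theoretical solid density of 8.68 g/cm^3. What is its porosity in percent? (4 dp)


Porosity = (1-8.0/8.68)*100 = 7.8341 %


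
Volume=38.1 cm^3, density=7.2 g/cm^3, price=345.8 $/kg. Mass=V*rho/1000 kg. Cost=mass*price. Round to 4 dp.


Mass = 38.1*7.2/1000 = 0.27432 kg
Cost = 0.27432 * 345.8 = 94.8599 $


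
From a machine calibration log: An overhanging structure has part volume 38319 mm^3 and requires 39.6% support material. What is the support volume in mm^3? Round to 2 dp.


V_support = 38319 * 0.396 = 15174.32 mm^3


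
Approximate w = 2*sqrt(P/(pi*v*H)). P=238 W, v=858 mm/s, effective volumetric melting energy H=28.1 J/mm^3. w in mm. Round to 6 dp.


w = 2*sqrt(238/(pi*858*28.1)) = 0.112111 mm


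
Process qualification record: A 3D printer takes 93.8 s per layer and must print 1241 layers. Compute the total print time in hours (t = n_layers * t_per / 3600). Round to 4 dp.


t = 1241 * 93.8 / 3600 = 32.3349 hrs


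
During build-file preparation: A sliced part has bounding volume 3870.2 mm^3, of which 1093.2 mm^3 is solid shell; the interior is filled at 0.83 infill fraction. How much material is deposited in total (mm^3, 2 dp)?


V_infill = (3870.2 - 1093.2) * 0.83 = 2304.91
V_total = 1093.2 + 2304.91 = 3398.11 mm^3


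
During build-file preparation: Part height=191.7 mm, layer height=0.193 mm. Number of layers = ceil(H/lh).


Layers = ceil(191.7/0.193) = 994


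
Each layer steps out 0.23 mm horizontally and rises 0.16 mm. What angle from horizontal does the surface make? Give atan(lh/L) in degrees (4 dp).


angle = atan(0.16/0.23) = 34.8245 degrees


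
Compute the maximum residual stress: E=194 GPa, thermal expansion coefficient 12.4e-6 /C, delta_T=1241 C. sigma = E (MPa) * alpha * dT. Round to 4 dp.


sigma = 194*1000 * 12.4e-6 * 1241 = 2985.3496 MPa


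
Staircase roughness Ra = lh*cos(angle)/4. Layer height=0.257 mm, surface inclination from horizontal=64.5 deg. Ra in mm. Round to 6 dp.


Ra = 0.257 * cos(64.5) / 4 = 0.02766 mm


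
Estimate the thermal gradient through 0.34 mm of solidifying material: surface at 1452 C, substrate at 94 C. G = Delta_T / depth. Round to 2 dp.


G = (1452-94)/0.34 = 3994.12 C/mm


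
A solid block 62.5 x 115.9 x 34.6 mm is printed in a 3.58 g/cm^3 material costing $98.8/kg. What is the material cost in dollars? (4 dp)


V = 62.5 * 115.9 * 34.6 = 250633.75 mm^3 = 250.63375 cm^3
Mass = 250.63375 * 3.58 / 1000 = 0.89726883 kg
Cost = 0.89726883 * 98.8 = 88.6502 $


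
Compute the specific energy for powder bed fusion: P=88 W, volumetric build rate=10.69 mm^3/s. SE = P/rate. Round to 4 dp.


SE = 88 / 10.69 = 8.232 J/mm^3


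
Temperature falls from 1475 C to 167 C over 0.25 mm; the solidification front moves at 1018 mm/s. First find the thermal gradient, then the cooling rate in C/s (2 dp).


G = (1475-167)/0.25 = 5232.0 C/mm
CR = 5232.0 * 1018 = 5326176.0 C/s


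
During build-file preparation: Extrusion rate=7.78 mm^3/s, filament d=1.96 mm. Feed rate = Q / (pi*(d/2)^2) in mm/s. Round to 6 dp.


A = pi*(1.96/2)^2 = 3.017186
v = 7.78 / 3.017186 = 2.578562 mm/s


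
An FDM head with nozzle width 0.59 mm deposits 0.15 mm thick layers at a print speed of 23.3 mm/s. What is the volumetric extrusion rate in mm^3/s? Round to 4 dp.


Rate = 0.59 * 0.15 * 23.3 = 2.0621 mm^3/s


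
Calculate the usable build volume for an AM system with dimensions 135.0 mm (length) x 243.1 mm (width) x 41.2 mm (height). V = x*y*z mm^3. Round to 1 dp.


V = 135.0 * 243.1 * 41.2 = 1352122.2 mm^3


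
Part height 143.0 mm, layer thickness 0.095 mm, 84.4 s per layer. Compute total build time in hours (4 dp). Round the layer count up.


Layers = ceil(143.0/0.095) = 1506
t = 1506 * 84.4 / 3600 = 35.3073 hrs


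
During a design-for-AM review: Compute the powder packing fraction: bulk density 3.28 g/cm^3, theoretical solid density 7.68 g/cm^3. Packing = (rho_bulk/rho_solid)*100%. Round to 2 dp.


Packing = (3.28/7.68)*100 = 42.71 %


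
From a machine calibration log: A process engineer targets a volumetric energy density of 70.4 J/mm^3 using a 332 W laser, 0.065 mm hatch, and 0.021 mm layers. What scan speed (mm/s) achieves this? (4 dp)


v = 332 / (70.4*0.065*0.021) = 3454.8785 mm/s


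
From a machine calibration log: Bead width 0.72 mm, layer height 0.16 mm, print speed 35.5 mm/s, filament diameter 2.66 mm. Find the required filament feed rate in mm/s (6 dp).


Q = 0.72 * 0.16 * 35.5 = 4.0896 mm^3/s
A_fil = pi*(2.66/2)^2 = 5.55716324 mm^2
v_feed = 4.0896 / 5.55716324 = 0.735915 mm/s


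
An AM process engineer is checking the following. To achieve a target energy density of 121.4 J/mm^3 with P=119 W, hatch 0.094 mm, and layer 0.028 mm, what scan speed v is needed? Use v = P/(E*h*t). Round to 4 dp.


v = 119 / (121.4*0.094*0.028) = 372.4281 mm/s


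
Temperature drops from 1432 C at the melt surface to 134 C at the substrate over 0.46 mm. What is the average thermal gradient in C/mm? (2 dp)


G = (1432-134)/0.46 = 2821.74 C/mm


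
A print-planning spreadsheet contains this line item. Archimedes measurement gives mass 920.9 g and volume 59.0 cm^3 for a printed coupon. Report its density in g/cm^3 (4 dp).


rho = 920.9 / 59.0 = 15.6085 g/cm^3


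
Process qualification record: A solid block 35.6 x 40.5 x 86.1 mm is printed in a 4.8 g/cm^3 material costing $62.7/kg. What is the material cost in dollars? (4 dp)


V = 35.6 * 40.5 * 86.1 = 124138.98 mm^3 = 124.13898 cm^3
Mass = 124.13898 * 4.8 / 1000 = 0.5958671 kg
Cost = 0.5958671 * 62.7 = 37.3609 $


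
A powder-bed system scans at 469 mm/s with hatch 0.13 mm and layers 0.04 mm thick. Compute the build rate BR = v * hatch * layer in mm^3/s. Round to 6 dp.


Rate = 469 * 0.13 * 0.04 = 2.4388 mm^3/s


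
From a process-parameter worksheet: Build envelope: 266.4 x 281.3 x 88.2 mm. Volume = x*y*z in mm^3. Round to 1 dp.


V = 266.4 * 281.3 * 88.2 = 6609559.8 mm^3


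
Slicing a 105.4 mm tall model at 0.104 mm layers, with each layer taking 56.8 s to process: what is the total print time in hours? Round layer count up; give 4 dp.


Layers = ceil(105.4/0.104) = 1014
t = 1014 * 56.8 / 3600 = 15.9987 hrs


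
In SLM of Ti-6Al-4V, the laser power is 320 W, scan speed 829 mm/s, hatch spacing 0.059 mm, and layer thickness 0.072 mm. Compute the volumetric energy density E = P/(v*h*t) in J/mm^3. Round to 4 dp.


E = 320 / (829*0.059*0.072) = 90.868 J/mm^3


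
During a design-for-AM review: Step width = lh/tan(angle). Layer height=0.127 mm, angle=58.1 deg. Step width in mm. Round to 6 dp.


step = 0.127 / tan(58.1) = 0.079051 mm


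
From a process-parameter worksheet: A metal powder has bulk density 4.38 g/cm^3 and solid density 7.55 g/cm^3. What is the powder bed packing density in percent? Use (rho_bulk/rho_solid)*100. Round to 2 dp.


Packing = (4.38/7.55)*100 = 58.01 %


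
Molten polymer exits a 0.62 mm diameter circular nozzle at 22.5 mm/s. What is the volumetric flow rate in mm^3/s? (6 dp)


A = pi*(0.62/2)^2 = 0.30190705 mm^2
Q = 0.30190705 * 22.5 = 6.792909 mm^3/s


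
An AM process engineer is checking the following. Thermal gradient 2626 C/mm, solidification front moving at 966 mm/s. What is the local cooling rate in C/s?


CR = 2626 * 966 = 2536716 C/s


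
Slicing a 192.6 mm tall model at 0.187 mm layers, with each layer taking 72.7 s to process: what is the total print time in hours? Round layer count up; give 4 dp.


Layers = ceil(192.6/0.187) = 1030
t = 1030 * 72.7 / 3600 = 20.8003 hrs


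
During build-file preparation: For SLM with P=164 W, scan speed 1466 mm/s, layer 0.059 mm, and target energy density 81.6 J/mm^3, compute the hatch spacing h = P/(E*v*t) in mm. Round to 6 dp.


h = 164 / (81.6*1466*0.059) = 0.023236 mm


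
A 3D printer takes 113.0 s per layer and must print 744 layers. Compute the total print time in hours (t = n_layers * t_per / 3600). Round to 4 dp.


t = 744 * 113.0 / 3600 = 23.3533 hrs


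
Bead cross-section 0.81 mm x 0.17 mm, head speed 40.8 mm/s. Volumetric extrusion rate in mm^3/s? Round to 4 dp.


Rate = 0.81 * 0.17 * 40.8 = 5.6182 mm^3/s


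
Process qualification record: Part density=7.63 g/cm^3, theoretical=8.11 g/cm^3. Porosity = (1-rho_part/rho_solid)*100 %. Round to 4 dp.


Porosity = (1-7.63/8.11)*100 = 5.9186 %


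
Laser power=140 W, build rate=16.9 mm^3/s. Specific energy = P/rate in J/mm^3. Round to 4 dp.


SE = 140 / 16.9 = 8.284 J/mm^3


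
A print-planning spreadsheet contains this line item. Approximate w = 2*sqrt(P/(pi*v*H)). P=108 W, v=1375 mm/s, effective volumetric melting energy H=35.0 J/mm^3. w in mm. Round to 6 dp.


w = 2*sqrt(108/(pi*1375*35.0)) = 0.053454 mm


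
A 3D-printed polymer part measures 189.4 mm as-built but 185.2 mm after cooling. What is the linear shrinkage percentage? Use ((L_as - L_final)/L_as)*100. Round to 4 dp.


Shrinkage = ((189.4-185.2)/189.4)*100 = 2.2175 %


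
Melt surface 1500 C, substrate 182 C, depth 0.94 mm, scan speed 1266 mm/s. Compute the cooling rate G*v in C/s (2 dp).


G = (1500-182)/0.94 = 1402.12765957 C/mm
CR = 1402.12765957 * 1266 = 1775093.62 C/s


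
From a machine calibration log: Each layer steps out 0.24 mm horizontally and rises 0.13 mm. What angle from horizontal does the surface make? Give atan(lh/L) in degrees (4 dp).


angle = atan(0.13/0.24) = 28.4429 degrees


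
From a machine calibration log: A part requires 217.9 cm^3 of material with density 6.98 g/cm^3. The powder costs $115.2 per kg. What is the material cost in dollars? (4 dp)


Mass = 217.9*6.98/1000 = 1.520942 kg
Cost = 1.520942 * 115.2 = 175.2125 $


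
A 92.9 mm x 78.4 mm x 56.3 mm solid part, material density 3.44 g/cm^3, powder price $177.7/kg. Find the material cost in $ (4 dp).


V = 92.9 * 78.4 * 56.3 = 410053.168 mm^3 = 410.053168 cm^3
Mass = 410.053168 * 3.44 / 1000 = 1.4105829 kg
Cost = 1.4105829 * 177.7 = 250.6606 $
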